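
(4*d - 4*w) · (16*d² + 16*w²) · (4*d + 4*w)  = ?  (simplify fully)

256*d⁴ - 256*w⁴

Pair the conjugate factors: ((4*d)+(4*w))((4*d)-(4*w)) = 16*d² - 16*w², then repeat with the next factor.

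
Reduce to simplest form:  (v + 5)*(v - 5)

v**2 - 25

Difference of squares with P = v, Q = 5.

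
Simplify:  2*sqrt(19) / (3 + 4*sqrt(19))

(-6*sqrt(19) + 152)/295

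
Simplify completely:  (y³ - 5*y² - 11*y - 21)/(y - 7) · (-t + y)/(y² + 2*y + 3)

Factor: y³ - 5*y² - 11*y - 21 = (y² + 2*y + 3)·(y - 7)
Cancel the common factors (y² + 2*y + 3), (y - 7).

-t + y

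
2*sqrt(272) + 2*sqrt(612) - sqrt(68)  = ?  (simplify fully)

2*sqrt(272) = 8*sqrt(17); 2*sqrt(612) = 12*sqrt(17); sqrt(68) = 2*sqrt(17)
Combine: (8 + 12 - 2)·sqrt(17) = 18*sqrt(17)

18*sqrt(17)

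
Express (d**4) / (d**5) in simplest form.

Quotient: (d**-1)

1/d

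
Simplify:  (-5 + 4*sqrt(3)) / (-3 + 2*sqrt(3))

(2*sqrt(3) + 9)/3

Multiply numerator and denominator by -2*sqrt(3) - 3.
Denominator becomes -3; numerator becomes -9 - 2*sqrt(3).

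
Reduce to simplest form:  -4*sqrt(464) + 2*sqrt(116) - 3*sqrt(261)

-21*sqrt(29)

4*sqrt(464) = 16*sqrt(29); 2*sqrt(116) = 4*sqrt(29); 3*sqrt(261) = 9*sqrt(29)
Combine: (-16 + 4 - 9)·sqrt(29) = -21*sqrt(29)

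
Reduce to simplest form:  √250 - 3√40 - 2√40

√250 = 5*√10; 3√40 = 6*√10; 2√40 = 4*√10
Combine: (5 - 6 - 4)·√10 = -5*√10

-5*√10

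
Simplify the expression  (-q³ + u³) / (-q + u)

Apply the difference-of-cubes factorisation and cancel (-q + u).

q² + q*u + u²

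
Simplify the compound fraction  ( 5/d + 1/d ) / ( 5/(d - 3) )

(6*d - 18)/(5*d)

Numerator: 5/d + 1/d = 6/d
Denominator: 5/(d - 3) = 5/(d - 3)
Divide: (6/d) · (d/5 - 3/5) = (6*d - 18)/(5*d)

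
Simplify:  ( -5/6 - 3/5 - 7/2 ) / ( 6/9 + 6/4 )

-148/65

Numerator: -5/6 - 3/5 - 7/2 = -74/15
Denominator: 6/9 + 6/4 = 13/6
Divide: (-74/15) · (6/13) = -148/65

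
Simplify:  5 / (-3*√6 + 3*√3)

(-5*√6 - 5*√3)/9

Multiply numerator and denominator by 3*√3 + 3*√6.
Denominator becomes -27; numerator becomes 15*√3 + 15*√6.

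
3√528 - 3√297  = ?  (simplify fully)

3√528 = 12*√33; 3√297 = 9*√33
Combine: (12 - 9)·√33 = 3*√33

3*√33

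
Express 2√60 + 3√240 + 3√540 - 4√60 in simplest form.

26*√15

2√60 = 4*√15; 3√240 = 12*√15; 3√540 = 18*√15; 4√60 = 8*√15
Combine: (4 + 12 + 18 - 8)·√15 = 26*√15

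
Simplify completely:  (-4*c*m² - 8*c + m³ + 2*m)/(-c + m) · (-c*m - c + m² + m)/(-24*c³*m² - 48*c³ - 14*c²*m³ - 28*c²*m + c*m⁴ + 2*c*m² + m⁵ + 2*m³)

(m + 1)/(6*c² + 5*c*m + m²)

Factor: -4*c*m² - 8*c + m³ + 2*m = (m² + 2)·(-4*c + m);  -c*m - c + m² + m = (-c + m)·(m + 1);  -24*c³*m² - 48*c³ - 14*c²*m³ - 28*c²*m + c*m⁴ + 2*c*m² + m⁵ + 2*m³ = (3*c + m)·(2*c + m)·(-4*c + m)·(m² + 2)
Cancel the common factors (m² + 2), (-4*c + m), (-c + m).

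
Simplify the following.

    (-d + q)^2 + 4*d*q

(d + q)^2

Expanding gives d^2 + 2*d*q + q^2, a perfect square.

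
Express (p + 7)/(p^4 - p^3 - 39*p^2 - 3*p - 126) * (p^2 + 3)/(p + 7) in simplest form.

Factor: p^4 - p^3 - 39*p^2 - 3*p - 126 = (p - 7)*(p + 6)*(p^2 + 3)
Cancel the common factors (p^2 + 3), (p + 7).

1/(p^2 - p - 42)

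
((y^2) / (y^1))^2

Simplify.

y^2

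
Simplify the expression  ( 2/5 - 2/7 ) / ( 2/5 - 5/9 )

-36/49

Numerator: 2/5 - 2/7 = 4/35
Denominator: 2/5 - 5/9 = -7/45
Divide: (4/35) · (-45/7) = -36/49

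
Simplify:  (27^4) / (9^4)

27^4 = 3^12; 9^4 = 3^8
Combine exponents: 3^4

3^4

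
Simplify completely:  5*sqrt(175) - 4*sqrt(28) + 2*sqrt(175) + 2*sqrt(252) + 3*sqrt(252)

5*sqrt(175) = 25*sqrt(7); 4*sqrt(28) = 8*sqrt(7); 2*sqrt(175) = 10*sqrt(7); 2*sqrt(252) = 12*sqrt(7); 3*sqrt(252) = 18*sqrt(7)
Combine: (25 - 8 + 10 + 12 + 18)·sqrt(7) = 57*sqrt(7)

57*sqrt(7)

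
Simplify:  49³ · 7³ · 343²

49³ = 7^6; 7³ = 7^3; 343² = 7^6
Combine exponents: 7^15

7^15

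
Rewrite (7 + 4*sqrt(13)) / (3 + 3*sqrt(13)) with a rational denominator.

(sqrt(13) + 15)/12

Multiply numerator and denominator by -3*sqrt(13) + 3.
Denominator becomes -108; numerator becomes -135 - 9*sqrt(13).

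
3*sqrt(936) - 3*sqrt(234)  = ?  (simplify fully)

3*sqrt(936) = 18*sqrt(26); 3*sqrt(234) = 9*sqrt(26)
Combine: (18 - 9)·sqrt(26) = 9*sqrt(26)

9*sqrt(26)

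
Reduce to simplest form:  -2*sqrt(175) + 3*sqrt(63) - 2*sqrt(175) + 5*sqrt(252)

19*sqrt(7)

2*sqrt(175) = 10*sqrt(7); 3*sqrt(63) = 9*sqrt(7); 2*sqrt(175) = 10*sqrt(7); 5*sqrt(252) = 30*sqrt(7)
Combine: (-10 + 9 - 10 + 30)·sqrt(7) = 19*sqrt(7)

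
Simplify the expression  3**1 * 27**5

3**16

3**1 = 3**1; 27**5 = 3**15
Combine exponents: 3**16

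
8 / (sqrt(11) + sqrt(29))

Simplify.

Multiply numerator and denominator by -sqrt(29) + sqrt(11).
Denominator becomes -18; numerator becomes -8*sqrt(29) + 8*sqrt(11).

(-4*sqrt(11) + 4*sqrt(29))/9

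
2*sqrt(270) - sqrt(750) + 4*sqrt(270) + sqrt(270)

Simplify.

16*sqrt(30)

2*sqrt(270) = 6*sqrt(30); sqrt(750) = 5*sqrt(30); 4*sqrt(270) = 12*sqrt(30); sqrt(270) = 3*sqrt(30)
Combine: (6 - 5 + 12 + 3)·sqrt(30) = 16*sqrt(30)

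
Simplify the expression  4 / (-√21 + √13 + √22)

Group as (√13 + √22) - √21; multiply by (√13 + √22) + √21, then rationalise the remaining surd.

(-14*√21 + 12*√22 + 30*√13 + 2*√6006)/237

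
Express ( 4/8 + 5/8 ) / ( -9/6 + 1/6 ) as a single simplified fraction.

Numerator: 4/8 + 5/8 = 9/8
Denominator: -9/6 + 1/6 = -4/3
Divide: (9/8) · (-3/4) = -27/32

-27/32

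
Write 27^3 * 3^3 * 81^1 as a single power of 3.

3^16

27^3 = 3^9; 3^3 = 3^3; 81^1 = 3^4
Combine exponents: 3^16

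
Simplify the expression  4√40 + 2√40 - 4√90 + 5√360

30*√10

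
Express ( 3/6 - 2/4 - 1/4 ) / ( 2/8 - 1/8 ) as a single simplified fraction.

Numerator: 3/6 - 2/4 - 1/4 = -1/4
Denominator: 2/8 - 1/8 = 1/8
Divide: (-1/4) · (8) = -2

-2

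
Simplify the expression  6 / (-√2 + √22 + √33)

(-318*√2 - 54*√33 + 78*√22 + 264*√3)/95

Group as (√22 + √33) - √2; multiply by (√22 + √33) + √2, then rationalise the remaining surd.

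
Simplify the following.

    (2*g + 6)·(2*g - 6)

4*g² - 36

Product of conjugates: (P+Q)(P-Q) = P^2 - Q^2.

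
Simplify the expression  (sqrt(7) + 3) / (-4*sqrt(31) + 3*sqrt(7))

(-12*sqrt(31) - 4*sqrt(217) - 9*sqrt(7) - 21)/433

Multiply numerator and denominator by 3*sqrt(7) + 4*sqrt(31).
Denominator becomes -433; numerator becomes 21 + 9*sqrt(7) + 4*sqrt(217) + 12*sqrt(31).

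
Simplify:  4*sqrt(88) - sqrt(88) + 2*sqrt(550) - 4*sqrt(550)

4*sqrt(88) = 8*sqrt(22); sqrt(88) = 2*sqrt(22); 2*sqrt(550) = 10*sqrt(22); 4*sqrt(550) = 20*sqrt(22)
Combine: (8 - 2 + 10 - 20)·sqrt(22) = -4*sqrt(22)

-4*sqrt(22)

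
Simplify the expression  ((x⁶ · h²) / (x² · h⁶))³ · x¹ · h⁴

Inside the bracket: x⁴ · (h^-4)
Raise to the power 3: x^12 · (h^-12)
Multiply by x¹ · h⁴: add exponents.

x^13/h⁸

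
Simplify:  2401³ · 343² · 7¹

7^19

2401³ = 7^12; 343² = 7^6; 7¹ = 7^1
Combine exponents: 7^19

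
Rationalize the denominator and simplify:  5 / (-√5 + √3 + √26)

(-70*√3 - 5*√390 + 60*√5 + 45*√26)/132

Group as (√3 + √26) - √5; multiply by (√3 + √26) + √5, then rationalise the remaining surd.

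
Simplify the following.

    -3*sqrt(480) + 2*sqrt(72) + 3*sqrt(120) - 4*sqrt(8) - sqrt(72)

-6*sqrt(30) - 2*sqrt(2)

3*sqrt(480) = 12*sqrt(30); 2*sqrt(72) = 12*sqrt(2); 3*sqrt(120) = 6*sqrt(30); 4*sqrt(8) = 8*sqrt(2); sqrt(72) = 6*sqrt(2)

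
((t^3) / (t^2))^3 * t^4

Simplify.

t^7

Inside the bracket: t^1
Raise to the power 3: t^3
Multiply by t^4: add exponents.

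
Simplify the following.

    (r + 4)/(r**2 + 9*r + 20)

Factor: r**2 + 9*r + 20 = (r + 4)*(r + 5)
Cancel the common factor (r + 4).

1/(r + 5)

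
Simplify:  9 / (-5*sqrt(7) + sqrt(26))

(-45*sqrt(7) - 9*sqrt(26))/149

Multiply numerator and denominator by sqrt(26) + 5*sqrt(7).
Denominator becomes -149; numerator becomes 9*sqrt(26) + 45*sqrt(7).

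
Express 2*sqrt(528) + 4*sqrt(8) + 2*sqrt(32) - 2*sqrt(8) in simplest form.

2*sqrt(528) = 8*sqrt(33); 4*sqrt(8) = 8*sqrt(2); 2*sqrt(32) = 8*sqrt(2); 2*sqrt(8) = 4*sqrt(2)

12*sqrt(2) + 8*sqrt(33)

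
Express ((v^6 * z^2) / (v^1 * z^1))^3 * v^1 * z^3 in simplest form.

v^16*z^6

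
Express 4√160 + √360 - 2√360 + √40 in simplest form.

4√160 = 16*√10; √360 = 6*√10; 2√360 = 12*√10; √40 = 2*√10
Combine: (16 + 6 - 12 + 2)·√10 = 12*√10

12*√10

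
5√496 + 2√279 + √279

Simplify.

5√496 = 20*√31; 2√279 = 6*√31; √279 = 3*√31
Combine: (20 + 6 + 3)·√31 = 29*√31

29*√31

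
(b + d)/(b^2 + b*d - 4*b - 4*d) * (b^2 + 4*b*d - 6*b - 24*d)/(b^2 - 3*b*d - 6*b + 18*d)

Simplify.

(b + 4*d)/(b^2 - 3*b*d - 4*b + 12*d)

Factor: b^2 + b*d - 4*b - 4*d = (b + d)*(b - 4);  b^2 + 4*b*d - 6*b - 24*d = (b - 6)*(b + 4*d);  b^2 - 3*b*d - 6*b + 18*d = (b - 3*d)*(b - 6)
Cancel the common factors (b + d), (b - 6).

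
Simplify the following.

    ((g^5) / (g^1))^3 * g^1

Inside the bracket: g^4
Raise to the power 3: g^12
Multiply by g^1: add exponents.

g^13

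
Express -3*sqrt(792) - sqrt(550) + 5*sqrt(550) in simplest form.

3*sqrt(792) = 18*sqrt(22); sqrt(550) = 5*sqrt(22); 5*sqrt(550) = 25*sqrt(22)
Combine: (-18 - 5 + 25)·sqrt(22) = 2*sqrt(22)

2*sqrt(22)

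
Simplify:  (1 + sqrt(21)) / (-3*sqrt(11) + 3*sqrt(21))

(sqrt(11) + sqrt(21) + sqrt(231) + 21)/30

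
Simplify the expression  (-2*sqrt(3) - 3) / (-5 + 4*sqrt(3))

Multiply numerator and denominator by -4*sqrt(3) - 5.
Denominator becomes -23; numerator becomes 22*sqrt(3) + 39.

(-39 - 22*sqrt(3))/23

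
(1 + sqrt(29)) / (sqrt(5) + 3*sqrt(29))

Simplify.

(-sqrt(145) - sqrt(5) + 3*sqrt(29) + 87)/256

Multiply numerator and denominator by -sqrt(5) + 3*sqrt(29).
Denominator becomes 256; numerator becomes -sqrt(145) - sqrt(5) + 3*sqrt(29) + 87.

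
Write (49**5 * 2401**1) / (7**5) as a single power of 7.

7**9

49**5 = 7**10; 2401**1 = 7**4; 7**5 = 7**5
Combine exponents: 7**9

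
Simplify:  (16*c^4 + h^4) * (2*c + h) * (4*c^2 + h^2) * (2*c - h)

256*c^8 - h^8

((2*c)+h)((2*c)-h) = 4*c^2 - h^2; continue pairing.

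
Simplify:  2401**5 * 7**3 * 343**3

7**32

2401**5 = 7**20; 7**3 = 7**3; 343**3 = 7**9
Combine exponents: 7**32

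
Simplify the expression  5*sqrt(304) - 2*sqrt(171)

5*sqrt(304) = 20*sqrt(19); 2*sqrt(171) = 6*sqrt(19)
Combine: (20 - 6)·sqrt(19) = 14*sqrt(19)

14*sqrt(19)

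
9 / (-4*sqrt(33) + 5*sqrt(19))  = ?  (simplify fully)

(-36*sqrt(33) - 45*sqrt(19))/53

Multiply numerator and denominator by 5*sqrt(19) + 4*sqrt(33).
Denominator becomes -53; numerator becomes 45*sqrt(19) + 36*sqrt(33).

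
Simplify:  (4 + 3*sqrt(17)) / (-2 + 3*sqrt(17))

Multiply numerator and denominator by -3*sqrt(17) - 2.
Denominator becomes -149; numerator becomes -161 - 18*sqrt(17).

(18*sqrt(17) + 161)/149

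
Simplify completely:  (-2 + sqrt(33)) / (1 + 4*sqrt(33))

Multiply numerator and denominator by -4*sqrt(33) + 1.
Denominator becomes -527; numerator becomes -134 + 9*sqrt(33).

(-9*sqrt(33) + 134)/527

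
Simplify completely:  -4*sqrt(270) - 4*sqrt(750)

-32*sqrt(30)

4*sqrt(270) = 12*sqrt(30); 4*sqrt(750) = 20*sqrt(30)
Combine: (-12 - 20)·sqrt(30) = -32*sqrt(30)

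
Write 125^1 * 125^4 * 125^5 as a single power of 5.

5^30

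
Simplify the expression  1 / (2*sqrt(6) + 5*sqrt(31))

Multiply numerator and denominator by -5*sqrt(31) + 2*sqrt(6).
Denominator becomes -751; numerator becomes -5*sqrt(31) + 2*sqrt(6).

(-2*sqrt(6) + 5*sqrt(31))/751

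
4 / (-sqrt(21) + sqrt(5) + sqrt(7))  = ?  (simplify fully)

Group as (sqrt(5) + sqrt(7)) - sqrt(21); multiply by (sqrt(5) + sqrt(7)) + sqrt(21), then rationalise the remaining surd.

(36*sqrt(21) + 76*sqrt(7) + 92*sqrt(5) + 56*sqrt(15))/59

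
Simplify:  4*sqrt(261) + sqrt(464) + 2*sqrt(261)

22*sqrt(29)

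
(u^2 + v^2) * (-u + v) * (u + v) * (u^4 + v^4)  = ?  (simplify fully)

-u^8 + v^8

Telescope via difference of squares: (v+u)(v-u) = -u^2 + v^2, then repeat with the next factor.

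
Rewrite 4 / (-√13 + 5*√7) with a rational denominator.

Multiply numerator and denominator by √13 + 5*√7.
Denominator becomes 162; numerator becomes 4*√13 + 20*√7.

(2*√13 + 10*√7)/81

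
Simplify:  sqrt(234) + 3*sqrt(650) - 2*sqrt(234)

12*sqrt(26)

sqrt(234) = 3*sqrt(26); 3*sqrt(650) = 15*sqrt(26); 2*sqrt(234) = 6*sqrt(26)
Combine: (3 + 15 - 6)·sqrt(26) = 12*sqrt(26)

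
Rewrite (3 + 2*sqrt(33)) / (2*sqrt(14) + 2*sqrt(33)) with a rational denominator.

Multiply numerator and denominator by -2*sqrt(14) + 2*sqrt(33).
Denominator becomes 76; numerator becomes -4*sqrt(462) - 6*sqrt(14) + 6*sqrt(33) + 132.

(-2*sqrt(462) - 3*sqrt(14) + 3*sqrt(33) + 66)/38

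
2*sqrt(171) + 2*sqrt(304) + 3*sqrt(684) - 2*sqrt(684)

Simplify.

2*sqrt(171) = 6*sqrt(19); 2*sqrt(304) = 8*sqrt(19); 3*sqrt(684) = 18*sqrt(19); 2*sqrt(684) = 12*sqrt(19)
Combine: (6 + 8 + 18 - 12)·sqrt(19) = 20*sqrt(19)

20*sqrt(19)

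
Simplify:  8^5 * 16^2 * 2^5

8^5 = 2^15; 16^2 = 2^8; 2^5 = 2^5
Combine exponents: 2^28

2^28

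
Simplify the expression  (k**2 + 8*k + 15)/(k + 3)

k + 5

Factor: k**2 + 8*k + 15 = (k + 5)*(k + 3)
Cancel the common factor (k + 3).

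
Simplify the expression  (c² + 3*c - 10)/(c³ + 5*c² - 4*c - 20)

1/(c + 2)

Factor: c² + 3*c - 10 = (c + 5)·(c - 2);  c³ + 5*c² - 4*c - 20 = (c - 2)·(c + 2)·(c + 5)
Cancel the common factors (c - 2), (c + 5).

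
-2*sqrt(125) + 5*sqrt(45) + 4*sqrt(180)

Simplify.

29*sqrt(5)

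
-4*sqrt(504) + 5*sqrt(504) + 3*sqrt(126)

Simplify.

15*sqrt(14)

4*sqrt(504) = 24*sqrt(14); 5*sqrt(504) = 30*sqrt(14); 3*sqrt(126) = 9*sqrt(14)
Combine: (-24 + 30 + 9)·sqrt(14) = 15*sqrt(14)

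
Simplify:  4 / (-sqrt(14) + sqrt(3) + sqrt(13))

Group as (sqrt(3) + sqrt(13)) - sqrt(14); multiply by (sqrt(3) + sqrt(13)) + sqrt(14), then rationalise the remaining surd.

(-sqrt(14) + 2*sqrt(13) + 12*sqrt(3) + sqrt(546))/19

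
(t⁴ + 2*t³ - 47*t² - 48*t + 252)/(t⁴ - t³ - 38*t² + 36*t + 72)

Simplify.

Factor: t⁴ + 2*t³ - 47*t² - 48*t + 252 = (t - 2)·(t - 6)·(t + 7)·(t + 3);  t⁴ - t³ - 38*t² + 36*t + 72 = (t - 2)·(t + 6)·(t + 1)·(t - 6)
Cancel the common factors (t - 2), (t - 6).

(t² + 10*t + 21)/(t² + 7*t + 6)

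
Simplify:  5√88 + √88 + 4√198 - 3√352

5√88 = 10*√22; √88 = 2*√22; 4√198 = 12*√22; 3√352 = 12*√22

12*√22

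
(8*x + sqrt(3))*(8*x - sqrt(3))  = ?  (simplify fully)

64*x**2 - 3

(8*x)**2 - (sqrt(3))**2 = 64*x**2 - 3.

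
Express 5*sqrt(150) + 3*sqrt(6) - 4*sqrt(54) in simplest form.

16*sqrt(6)

5*sqrt(150) = 25*sqrt(6); 3*sqrt(6) = 3*sqrt(6); 4*sqrt(54) = 12*sqrt(6)
Combine: (25 + 3 - 12)·sqrt(6) = 16*sqrt(6)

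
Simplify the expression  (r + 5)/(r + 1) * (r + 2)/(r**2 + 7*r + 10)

1/(r + 1)

Factor: r**2 + 7*r + 10 = (r + 5)*(r + 2)
Cancel the common factors (r + 2), (r + 5).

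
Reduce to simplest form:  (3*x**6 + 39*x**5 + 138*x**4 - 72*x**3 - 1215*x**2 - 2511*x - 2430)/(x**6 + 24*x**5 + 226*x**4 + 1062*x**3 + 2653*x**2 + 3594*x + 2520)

(3*x**2 - 27)/(x**2 + 11*x + 28)

Factor: 3*x**6 + 39*x**5 + 138*x**4 - 72*x**3 - 1215*x**2 - 2511*x - 2430 = 3*(x + 6)*(x + 3)*(x**2 + 2*x + 3)*(x - 3)*(x + 5);  x**6 + 24*x**5 + 226*x**4 + 1062*x**3 + 2653*x**2 + 3594*x + 2520 = (x + 6)*(x + 7)*(x + 4)*(x**2 + 2*x + 3)*(x + 5)
Cancel the common factors (x**2 + 2*x + 3), (x + 5), (x + 6).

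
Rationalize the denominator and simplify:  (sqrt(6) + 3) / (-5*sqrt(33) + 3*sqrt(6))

Multiply numerator and denominator by 3*sqrt(6) + 5*sqrt(33).
Denominator becomes -771; numerator becomes 18 + 9*sqrt(6) + 15*sqrt(22) + 15*sqrt(33).

(-5*sqrt(33) - 5*sqrt(22) - 3*sqrt(6) - 6)/257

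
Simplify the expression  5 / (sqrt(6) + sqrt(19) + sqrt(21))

Group as (sqrt(6) + sqrt(19)) + sqrt(21); multiply by (sqrt(6) + sqrt(19)) - sqrt(21), then rationalise the remaining surd.

(-3*sqrt(266) + 2*sqrt(21) + 4*sqrt(19) + 17*sqrt(6))/44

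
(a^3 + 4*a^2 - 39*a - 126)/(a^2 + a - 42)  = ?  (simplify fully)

a + 3

Factor: a^3 + 4*a^2 - 39*a - 126 = (a + 3)*(a + 7)*(a - 6);  a^2 + a - 42 = (a - 6)*(a + 7)
Cancel the common factors (a - 6), (a + 7).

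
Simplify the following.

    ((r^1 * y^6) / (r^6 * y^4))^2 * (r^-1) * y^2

Inside the bracket: (r^-5) * y^2
Raise to the power 2: (r^-10) * y^4
Multiply by (r^-1) * y^2: add exponents.

y^6/r^11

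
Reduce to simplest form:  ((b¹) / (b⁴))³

b^(-9)

Inside the bracket: (b^-3)
Raise to the power 3: (b^-9)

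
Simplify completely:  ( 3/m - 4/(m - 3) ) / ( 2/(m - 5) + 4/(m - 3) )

(-m^2 - 4*m + 45)/(6*m^2 - 26*m)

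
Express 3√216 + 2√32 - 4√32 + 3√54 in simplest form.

3√216 = 18*√6; 2√32 = 8*√2; 4√32 = 16*√2; 3√54 = 9*√6

-8*√2 + 27*√6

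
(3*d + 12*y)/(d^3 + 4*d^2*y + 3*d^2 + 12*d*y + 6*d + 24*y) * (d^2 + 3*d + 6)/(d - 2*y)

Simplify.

-3/(-d + 2*y)

Factor: 3*d + 12*y = 3*(d + 4*y);  d^3 + 4*d^2*y + 3*d^2 + 12*d*y + 6*d + 24*y = (d^2 + 3*d + 6)*(d + 4*y)
Cancel the common factors (d^2 + 3*d + 6), (d + 4*y).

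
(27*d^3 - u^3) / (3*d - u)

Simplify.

9*d^2 + 3*d*u + u^2

(3*d)^3 - u^3 = (3*d - u)(9*d^2 + 3*d*u + u^2).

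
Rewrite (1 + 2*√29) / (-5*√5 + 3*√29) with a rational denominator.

Multiply numerator and denominator by 5*√5 + 3*√29.
Denominator becomes 136; numerator becomes 5*√5 + 3*√29 + 10*√145 + 174.

(5*√5 + 3*√29 + 10*√145 + 174)/136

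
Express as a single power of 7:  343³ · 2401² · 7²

343³ = 7^9; 2401² = 7^8; 7² = 7^2
Combine exponents: 7^19

7^19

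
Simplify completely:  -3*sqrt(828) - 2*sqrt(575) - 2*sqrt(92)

3*sqrt(828) = 18*sqrt(23); 2*sqrt(575) = 10*sqrt(23); 2*sqrt(92) = 4*sqrt(23)
Combine: (-18 - 10 - 4)·sqrt(23) = -32*sqrt(23)

-32*sqrt(23)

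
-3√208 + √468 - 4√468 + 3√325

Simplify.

-15*√13

3√208 = 12*√13; √468 = 6*√13; 4√468 = 24*√13; 3√325 = 15*√13
Combine: (-12 + 6 - 24 + 15)·√13 = -15*√13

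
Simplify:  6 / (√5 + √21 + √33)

(-36*√385 - 42*√33 + 102*√21 + 294*√5)/371

Group as (√5 + √33) + √21; multiply by (√5 + √33) - √21, then rationalise the remaining surd.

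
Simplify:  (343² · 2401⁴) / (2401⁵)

343² = 7^6; 2401⁴ = 7^16; 2401⁵ = 7^20
Combine exponents: 7^2

7^2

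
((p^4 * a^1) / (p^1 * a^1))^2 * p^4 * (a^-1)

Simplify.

p^10/a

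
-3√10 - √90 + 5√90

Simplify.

9*√10

3√10 = 3*√10; √90 = 3*√10; 5√90 = 15*√10
Combine: (-3 - 3 + 15)·√10 = 9*√10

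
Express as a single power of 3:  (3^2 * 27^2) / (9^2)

3^2 = 3^2; 27^2 = 3^6; 9^2 = 3^4
Combine exponents: 3^4

3^4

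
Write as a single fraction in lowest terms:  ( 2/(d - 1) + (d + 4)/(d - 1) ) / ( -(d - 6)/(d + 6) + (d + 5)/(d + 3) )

(d^3 + 15*d^2 + 72*d + 108)/(14*d^2 + 34*d - 48)

Numerator: 2/(d - 1) + (d + 4)/(d - 1) = (d + 6)/(d - 1)
Denominator: -(d - 6)/(d + 6) + (d + 5)/(d + 3) = (14*d + 48)/(d^2 + 9*d + 18)
Divide: ((d + 6)/(d - 1)) · ((d^2 + 9*d + 18)/(14*d + 48)) = (d^3 + 15*d^2 + 72*d + 108)/(14*d^2 + 34*d - 48)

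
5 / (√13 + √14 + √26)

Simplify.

(-260*√7 + 5*√26 + 125*√14 + 135*√13)/727

Group as (√13 + √14) + √26; multiply by (√13 + √14) - √26, then rationalise the remaining surd.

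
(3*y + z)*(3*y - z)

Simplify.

Difference of squares with P = 3*y, Q = z.

9*y^2 - z^2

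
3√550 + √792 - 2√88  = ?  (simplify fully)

3√550 = 15*√22; √792 = 6*√22; 2√88 = 4*√22
Combine: (15 + 6 - 4)·√22 = 17*√22

17*√22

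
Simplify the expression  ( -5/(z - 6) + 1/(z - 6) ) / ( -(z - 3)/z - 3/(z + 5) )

Numerator: -5/(z - 6) + 1/(z - 6) = -4/(z - 6)
Denominator: -(z - 3)/z - 3/(z + 5) = (-z² - 5*z + 15)/(z² + 5*z)
Divide: (-4/(z - 6)) · ((z² + 5*z)/(-z² - 5*z + 15)) = (4*z² + 20*z)/(z³ - z² - 45*z + 90)

(4*z² + 20*z)/(z³ - z² - 45*z + 90)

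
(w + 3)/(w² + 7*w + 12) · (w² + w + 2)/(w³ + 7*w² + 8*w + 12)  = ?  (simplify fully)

Factor: w² + 7*w + 12 = (w + 3)·(w + 4);  w³ + 7*w² + 8*w + 12 = (w² + w + 2)·(w + 6)
Cancel the common factors (w² + w + 2), (w + 3).

1/(w² + 10*w + 24)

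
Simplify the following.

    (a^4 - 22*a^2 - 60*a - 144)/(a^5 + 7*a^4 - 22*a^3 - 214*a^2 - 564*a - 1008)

Factor: a^4 - 22*a^2 - 60*a - 144 = (a^2 + 2*a + 6)*(a + 4)*(a - 6);  a^5 + 7*a^4 - 22*a^3 - 214*a^2 - 564*a - 1008 = (a^2 + 2*a + 6)*(a + 7)*(a + 4)*(a - 6)
Cancel the common factors (a^2 + 2*a + 6), (a + 4), (a - 6).

1/(a + 7)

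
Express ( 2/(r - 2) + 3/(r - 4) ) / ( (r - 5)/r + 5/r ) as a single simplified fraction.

(5*r - 14)/(r^2 - 6*r + 8)

Numerator: 2/(r - 2) + 3/(r - 4) = (5*r - 14)/(r^2 - 6*r + 8)
Denominator: (r - 5)/r + 5/r = 1
Divide: ((5*r - 14)/(r^2 - 6*r + 8)) · (1) = (5*r - 14)/(r^2 - 6*r + 8)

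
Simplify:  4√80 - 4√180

4√80 = 16*√5; 4√180 = 24*√5
Combine: (16 - 24)·√5 = -8*√5

-8*√5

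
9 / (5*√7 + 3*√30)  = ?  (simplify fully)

Multiply numerator and denominator by -5*√7 + 3*√30.
Denominator becomes 95; numerator becomes -45*√7 + 27*√30.

(-45*√7 + 27*√30)/95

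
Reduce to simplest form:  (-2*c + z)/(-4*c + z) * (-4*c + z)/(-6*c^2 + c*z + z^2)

Factor: -6*c^2 + c*z + z^2 = (-2*c + z)*(3*c + z)
Cancel the common factors (-2*c + z), (-4*c + z).

1/(3*c + z)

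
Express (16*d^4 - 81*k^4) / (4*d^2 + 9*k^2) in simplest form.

4*d^2 - 9*k^2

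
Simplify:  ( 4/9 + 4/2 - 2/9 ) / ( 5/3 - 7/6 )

40/9

Numerator: 4/9 + 4/2 - 2/9 = 20/9
Denominator: 5/3 - 7/6 = 1/2
Divide: (20/9) · (2) = 40/9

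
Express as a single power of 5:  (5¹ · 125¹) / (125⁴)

5¹ = 5^1; 125¹ = 5^3; 125⁴ = 5^12
Combine exponents: 5^(-8)

5^(-8)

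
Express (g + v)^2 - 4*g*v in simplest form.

Expanding gives g^2 - 2*g*v + v^2, a perfect square.

(g - v)^2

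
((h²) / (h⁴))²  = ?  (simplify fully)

h^(-4)

Inside the bracket: (h^-2)
Raise to the power 2: (h^-4)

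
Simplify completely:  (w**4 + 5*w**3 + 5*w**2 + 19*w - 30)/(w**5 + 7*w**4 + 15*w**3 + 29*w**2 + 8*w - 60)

Factor: w**4 + 5*w**3 + 5*w**2 + 19*w - 30 = (w + 5)*(w - 1)*(w**2 + w + 6);  w**5 + 7*w**4 + 15*w**3 + 29*w**2 + 8*w - 60 = (w - 1)*(w**2 + w + 6)*(w + 5)*(w + 2)
Cancel the common factors (w**2 + w + 6), (w + 5), (w - 1).

1/(w + 2)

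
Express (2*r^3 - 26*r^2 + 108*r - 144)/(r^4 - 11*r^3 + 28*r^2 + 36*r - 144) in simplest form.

2/(r + 2)

Factor: 2*r^3 - 26*r^2 + 108*r - 144 = 2*(r - 3)*(r - 6)*(r - 4);  r^4 - 11*r^3 + 28*r^2 + 36*r - 144 = (r - 3)*(r + 2)*(r - 4)*(r - 6)
Cancel the common factors (r - 6), (r - 3), (r - 4).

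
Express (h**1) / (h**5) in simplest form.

h**(-4)

Quotient: (h**-4)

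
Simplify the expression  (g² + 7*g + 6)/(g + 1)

g + 6

Factor: g² + 7*g + 6 = (g + 1)·(g + 6)
Cancel the common factor (g + 1).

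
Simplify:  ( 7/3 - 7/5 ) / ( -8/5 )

-7/12

Numerator: 7/3 - 7/5 = 14/15
Denominator: -8/5 = -8/5
Divide: (14/15) · (-5/8) = -7/12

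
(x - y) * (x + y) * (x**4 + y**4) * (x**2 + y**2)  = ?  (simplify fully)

x**8 - y**8

Pair the conjugate factors: (x+y)(x-y) = x**2 - y**2, then repeat with the next factor.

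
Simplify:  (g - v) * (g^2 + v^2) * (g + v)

g^4 - v^4

(g+v)(g-v) = g^2 - v^2; continue pairing.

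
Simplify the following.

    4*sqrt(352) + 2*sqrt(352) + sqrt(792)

30*sqrt(22)

4*sqrt(352) = 16*sqrt(22); 2*sqrt(352) = 8*sqrt(22); sqrt(792) = 6*sqrt(22)
Combine: (16 + 8 + 6)·sqrt(22) = 30*sqrt(22)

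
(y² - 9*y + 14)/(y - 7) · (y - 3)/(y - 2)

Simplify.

y - 3

Factor: y² - 9*y + 14 = (y - 7)·(y - 2)
Cancel the common factors (y - 7), (y - 2).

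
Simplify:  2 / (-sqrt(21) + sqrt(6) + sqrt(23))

Group as (sqrt(6) + sqrt(23)) - sqrt(21); multiply by (sqrt(6) + sqrt(23)) + sqrt(21), then rationalise the remaining surd.

(-4*sqrt(21) + 2*sqrt(23) + 19*sqrt(6) + 3*sqrt(322))/122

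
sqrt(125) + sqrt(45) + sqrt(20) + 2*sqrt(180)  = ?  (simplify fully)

sqrt(125) = 5*sqrt(5); sqrt(45) = 3*sqrt(5); sqrt(20) = 2*sqrt(5); 2*sqrt(180) = 12*sqrt(5)
Combine: (5 + 3 + 2 + 12)·sqrt(5) = 22*sqrt(5)

22*sqrt(5)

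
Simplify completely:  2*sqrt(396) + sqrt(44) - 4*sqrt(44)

2*sqrt(396) = 12*sqrt(11); sqrt(44) = 2*sqrt(11); 4*sqrt(44) = 8*sqrt(11)
Combine: (12 + 2 - 8)·sqrt(11) = 6*sqrt(11)

6*sqrt(11)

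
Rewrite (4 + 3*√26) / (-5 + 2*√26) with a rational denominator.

Multiply numerator and denominator by -2*√26 - 5.
Denominator becomes -79; numerator becomes -176 - 23*√26.

(23*√26 + 176)/79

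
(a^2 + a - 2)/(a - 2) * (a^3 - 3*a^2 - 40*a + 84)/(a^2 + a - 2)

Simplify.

a^2 - a - 42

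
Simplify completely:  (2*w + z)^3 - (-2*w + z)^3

16*w^3 + 12*w*z^2

Only the odd-power cross terms survive.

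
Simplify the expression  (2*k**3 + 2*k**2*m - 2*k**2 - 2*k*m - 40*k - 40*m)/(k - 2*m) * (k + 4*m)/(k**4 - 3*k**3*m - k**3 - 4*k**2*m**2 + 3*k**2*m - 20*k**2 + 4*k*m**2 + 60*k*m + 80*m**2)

Factor: 2*k**3 + 2*k**2*m - 2*k**2 - 2*k*m - 40*k - 40*m = 2*(k - 5)*(k + 4)*(k + m);  k**4 - 3*k**3*m - k**3 - 4*k**2*m**2 + 3*k**2*m - 20*k**2 + 4*k*m**2 + 60*k*m + 80*m**2 = (k - 4*m)*(k + 4)*(k - 5)*(k + m)
Cancel the common factors (k + 4), (k + m), (k - 5).

(2*k + 8*m)/(k**2 - 6*k*m + 8*m**2)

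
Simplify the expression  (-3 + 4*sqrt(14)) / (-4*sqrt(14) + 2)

Multiply numerator and denominator by 2 + 4*sqrt(14).
Denominator becomes -220; numerator becomes -4*sqrt(14) + 218.

(-109 + 2*sqrt(14))/110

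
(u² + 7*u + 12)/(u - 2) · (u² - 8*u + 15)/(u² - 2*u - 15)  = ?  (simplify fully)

Factor: u² + 7*u + 12 = (u + 3)·(u + 4);  u² - 8*u + 15 = (u - 3)·(u - 5);  u² - 2*u - 15 = (u + 3)·(u - 5)
Cancel the common factors (u + 3), (u - 5).

(u² + u - 12)/(u - 2)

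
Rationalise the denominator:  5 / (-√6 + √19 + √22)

Group as (√19 + √22) - √6; multiply by (√19 + √22) + √6, then rationalise the remaining surd.

(-175*√6 + 15*√22 + 45*√19 + 20*√627)/447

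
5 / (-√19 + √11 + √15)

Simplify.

Group as (√11 + √15) - √19; multiply by (√11 + √15) + √19, then rationalise the remaining surd.

(-35*√19 + 75*√15 + 115*√11 + 10*√3135)/611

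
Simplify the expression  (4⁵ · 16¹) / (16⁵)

2^(-6)

4⁵ = 2^10; 16¹ = 2^4; 16⁵ = 2^20
Combine exponents: 2^(-6)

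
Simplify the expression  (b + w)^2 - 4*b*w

(b - w)^2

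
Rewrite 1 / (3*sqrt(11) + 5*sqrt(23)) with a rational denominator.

(-3*sqrt(11) + 5*sqrt(23))/476

Multiply numerator and denominator by -5*sqrt(23) + 3*sqrt(11).
Denominator becomes -476; numerator becomes -5*sqrt(23) + 3*sqrt(11).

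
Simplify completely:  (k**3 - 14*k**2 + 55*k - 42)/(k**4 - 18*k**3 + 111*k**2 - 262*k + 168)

1/(k - 4)

Factor: k**3 - 14*k**2 + 55*k - 42 = (k - 1)*(k - 7)*(k - 6);  k**4 - 18*k**3 + 111*k**2 - 262*k + 168 = (k - 6)*(k - 4)*(k - 1)*(k - 7)
Cancel the common factors (k - 6), (k - 7), (k - 1).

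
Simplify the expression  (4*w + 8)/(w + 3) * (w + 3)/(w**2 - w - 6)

Factor: 4*w + 8 = 4*(w + 2);  w**2 - w - 6 = (w + 2)*(w - 3)
Cancel the common factors (w + 2), (w + 3).

4/(w - 3)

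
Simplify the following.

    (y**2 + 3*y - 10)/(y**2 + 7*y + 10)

Factor: y**2 + 3*y - 10 = (y + 5)*(y - 2);  y**2 + 7*y + 10 = (y + 5)*(y + 2)
Cancel the common factor (y + 5).

(y - 2)/(y + 2)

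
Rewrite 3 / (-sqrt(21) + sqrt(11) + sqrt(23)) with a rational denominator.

Group as (sqrt(11) + sqrt(23)) - sqrt(21); multiply by (sqrt(11) + sqrt(23)) + sqrt(21), then rationalise the remaining surd.

(-13*sqrt(21) + 9*sqrt(23) + 33*sqrt(11) + 2*sqrt(5313))/281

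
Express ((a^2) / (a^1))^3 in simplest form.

a^3

Inside the bracket: a^1
Raise to the power 3: a^3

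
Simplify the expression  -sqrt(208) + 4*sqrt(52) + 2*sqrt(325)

sqrt(208) = 4*sqrt(13); 4*sqrt(52) = 8*sqrt(13); 2*sqrt(325) = 10*sqrt(13)
Combine: (-4 + 8 + 10)·sqrt(13) = 14*sqrt(13)

14*sqrt(13)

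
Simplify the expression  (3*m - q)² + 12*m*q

Expanding gives 9*m² + 6*m*q + q², a perfect square.

(3*m + q)²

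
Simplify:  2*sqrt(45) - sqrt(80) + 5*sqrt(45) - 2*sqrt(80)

9*sqrt(5)

2*sqrt(45) = 6*sqrt(5); sqrt(80) = 4*sqrt(5); 5*sqrt(45) = 15*sqrt(5); 2*sqrt(80) = 8*sqrt(5)
Combine: (6 - 4 + 15 - 8)·sqrt(5) = 9*sqrt(5)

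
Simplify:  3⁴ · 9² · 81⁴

3⁴ = 3^4; 9² = 3^4; 81⁴ = 3^16
Combine exponents: 3^24

3^24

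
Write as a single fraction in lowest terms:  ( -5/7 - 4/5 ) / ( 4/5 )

-53/28

Numerator: -5/7 - 4/5 = -53/35
Denominator: 4/5 = 4/5
Divide: (-53/35) · (5/4) = -53/28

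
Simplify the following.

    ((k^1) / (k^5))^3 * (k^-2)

Inside the bracket: (k^-4)
Raise to the power 3: (k^-12)
Multiply by (k^-2): add exponents.

k^(-14)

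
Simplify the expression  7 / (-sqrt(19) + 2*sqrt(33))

Multiply numerator and denominator by sqrt(19) + 2*sqrt(33).
Denominator becomes 113; numerator becomes 7*sqrt(19) + 14*sqrt(33).

(7*sqrt(19) + 14*sqrt(33))/113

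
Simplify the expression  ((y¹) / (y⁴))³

Inside the bracket: (y^-3)
Raise to the power 3: (y^-9)

y^(-9)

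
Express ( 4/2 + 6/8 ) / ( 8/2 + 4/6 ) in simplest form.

Numerator: 4/2 + 6/8 = 11/4
Denominator: 8/2 + 4/6 = 14/3
Divide: (11/4) · (3/14) = 33/56

33/56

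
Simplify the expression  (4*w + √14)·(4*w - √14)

16*w² - 14

(4*w)^2 - (√14)^2 = 16*w² - 14.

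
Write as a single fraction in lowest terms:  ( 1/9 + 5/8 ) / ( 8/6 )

Numerator: 1/9 + 5/8 = 53/72
Denominator: 8/6 = 4/3
Divide: (53/72) · (3/4) = 53/96

53/96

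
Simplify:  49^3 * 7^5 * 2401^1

49^3 = 7^6; 7^5 = 7^5; 2401^1 = 7^4
Combine exponents: 7^15

7^15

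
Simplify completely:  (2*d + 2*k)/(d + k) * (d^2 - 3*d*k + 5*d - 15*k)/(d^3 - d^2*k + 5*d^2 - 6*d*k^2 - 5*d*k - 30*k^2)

2/(d + 2*k)

Factor: 2*d + 2*k = 2*(d + k);  d^2 - 3*d*k + 5*d - 15*k = (d - 3*k)*(d + 5);  d^3 - d^2*k + 5*d^2 - 6*d*k^2 - 5*d*k - 30*k^2 = (d + 5)*(d - 3*k)*(d + 2*k)
Cancel the common factors (d - 3*k), (d + 5), (d + k).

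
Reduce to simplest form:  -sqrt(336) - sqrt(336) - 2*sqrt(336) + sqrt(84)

sqrt(336) = 4*sqrt(21); sqrt(336) = 4*sqrt(21); 2*sqrt(336) = 8*sqrt(21); sqrt(84) = 2*sqrt(21)
Combine: (-4 - 4 - 8 + 2)·sqrt(21) = -14*sqrt(21)

-14*sqrt(21)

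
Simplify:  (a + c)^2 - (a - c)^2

Write as f(a,c) - f(a,-c) and expand.

4*a*c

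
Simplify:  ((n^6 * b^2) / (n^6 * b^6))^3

b^(-12)

Inside the bracket: (b^-4)
Raise to the power 3: (b^-12)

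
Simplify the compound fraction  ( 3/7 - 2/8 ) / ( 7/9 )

45/196

Numerator: 3/7 - 2/8 = 5/28
Denominator: 7/9 = 7/9
Divide: (5/28) · (9/7) = 45/196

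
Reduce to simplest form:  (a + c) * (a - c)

(a+c)(a-c) = a^2 - c^2.

a^2 - c^2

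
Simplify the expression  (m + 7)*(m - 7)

m^2 - 49

Difference of squares with P = m, Q = 7.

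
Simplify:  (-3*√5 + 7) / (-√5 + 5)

Multiply numerator and denominator by √5 + 5.
Denominator becomes 20; numerator becomes -8*√5 + 20.

(-2*√5 + 5)/5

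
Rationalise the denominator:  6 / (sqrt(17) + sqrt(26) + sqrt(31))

(-3*sqrt(13702) + 18*sqrt(31) + 33*sqrt(26) + 60*sqrt(17))/406

Group as (sqrt(17) + sqrt(31)) + sqrt(26); multiply by (sqrt(17) + sqrt(31)) - sqrt(26), then rationalise the remaining surd.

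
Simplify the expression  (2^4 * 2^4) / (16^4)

2^(-8)

2^4 = 2^4; 2^4 = 2^4; 16^4 = 2^16
Combine exponents: 2^(-8)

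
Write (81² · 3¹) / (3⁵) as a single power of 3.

3^4

81² = 3^8; 3¹ = 3^1; 3⁵ = 3^5
Combine exponents: 3^4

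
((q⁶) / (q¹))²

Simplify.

q^10

Inside the bracket: q⁵
Raise to the power 2: q^10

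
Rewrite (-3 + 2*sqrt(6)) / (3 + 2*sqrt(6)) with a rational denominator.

(-4*sqrt(6) + 11)/5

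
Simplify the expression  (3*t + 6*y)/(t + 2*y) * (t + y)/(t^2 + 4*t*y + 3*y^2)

3/(t + 3*y)

Factor: 3*t + 6*y = 3*(t + 2*y);  t^2 + 4*t*y + 3*y^2 = (t + 3*y)*(t + y)
Cancel the common factors (t + y), (t + 2*y).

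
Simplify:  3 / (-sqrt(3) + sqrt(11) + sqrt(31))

(-69*sqrt(11) - 6*sqrt(1023) + 117*sqrt(3) + 51*sqrt(31))/157

Group as (sqrt(11) + sqrt(31)) - sqrt(3); multiply by (sqrt(11) + sqrt(31)) + sqrt(3), then rationalise the remaining surd.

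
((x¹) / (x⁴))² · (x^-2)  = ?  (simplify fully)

x^(-8)

Inside the bracket: (x^-3)
Raise to the power 2: (x^-6)
Multiply by (x^-2): add exponents.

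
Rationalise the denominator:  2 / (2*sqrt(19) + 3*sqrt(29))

(-4*sqrt(19) + 6*sqrt(29))/185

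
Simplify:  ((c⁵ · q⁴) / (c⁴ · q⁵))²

Inside the bracket: c¹ · (q^-1)
Raise to the power 2: c² · (q^-2)

c²/q²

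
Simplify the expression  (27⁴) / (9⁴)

3^4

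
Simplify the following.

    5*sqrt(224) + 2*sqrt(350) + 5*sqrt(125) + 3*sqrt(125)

5*sqrt(224) = 20*sqrt(14); 2*sqrt(350) = 10*sqrt(14); 5*sqrt(125) = 25*sqrt(5); 3*sqrt(125) = 15*sqrt(5)

40*sqrt(5) + 30*sqrt(14)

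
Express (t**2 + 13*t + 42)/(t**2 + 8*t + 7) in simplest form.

(t + 6)/(t + 1)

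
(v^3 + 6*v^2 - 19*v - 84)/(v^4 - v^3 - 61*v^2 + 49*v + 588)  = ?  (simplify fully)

1/(v - 7)

Factor: v^3 + 6*v^2 - 19*v - 84 = (v + 3)*(v - 4)*(v + 7);  v^4 - v^3 - 61*v^2 + 49*v + 588 = (v + 7)*(v - 7)*(v - 4)*(v + 3)
Cancel the common factors (v + 3), (v - 4), (v + 7).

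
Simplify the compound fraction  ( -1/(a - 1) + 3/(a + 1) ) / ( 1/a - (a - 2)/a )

(-2*a² + 4*a)/(a³ - 3*a² - a + 3)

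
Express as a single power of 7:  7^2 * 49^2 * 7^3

7^2 = 7^2; 49^2 = 7^4; 7^3 = 7^3
Combine exponents: 7^9

7^9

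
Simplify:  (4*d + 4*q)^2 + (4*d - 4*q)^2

Only the even-power cross terms survive.

32*d^2 + 32*q^2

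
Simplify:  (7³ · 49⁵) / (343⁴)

7^1

7³ = 7^3; 49⁵ = 7^10; 343⁴ = 7^12
Combine exponents: 7^1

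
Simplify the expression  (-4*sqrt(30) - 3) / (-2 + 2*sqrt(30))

Multiply numerator and denominator by -2*sqrt(30) - 2.
Denominator becomes -116; numerator becomes 14*sqrt(30) + 246.

(-123 - 7*sqrt(30))/58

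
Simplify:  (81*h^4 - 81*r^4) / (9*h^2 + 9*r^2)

9*h^2 - 9*r^2

Factor (3*h)^4 - (3*r)^4 and cancel (9*h^2 + 9*r^2).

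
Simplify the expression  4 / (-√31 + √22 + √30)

Group as (√22 + √30) - √31; multiply by (√22 + √30) + √31, then rationalise the remaining surd.

(-84*√31 + 92*√30 + 156*√22 + 16*√5115)/2199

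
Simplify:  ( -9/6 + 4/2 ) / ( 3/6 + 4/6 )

Numerator: -9/6 + 4/2 = 1/2
Denominator: 3/6 + 4/6 = 7/6
Divide: (1/2) · (6/7) = 3/7

3/7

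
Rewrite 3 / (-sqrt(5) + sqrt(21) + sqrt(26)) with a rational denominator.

Group as (sqrt(21) + sqrt(26)) - sqrt(5); multiply by (sqrt(21) + sqrt(26)) + sqrt(5), then rationalise the remaining surd.

(-21*sqrt(5) + 5*sqrt(21) + sqrt(2730))/70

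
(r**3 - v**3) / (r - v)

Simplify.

Factor as (a-b)(a**2+ab+b**2) with a=r, b=v.

r**2 + r*v + v**2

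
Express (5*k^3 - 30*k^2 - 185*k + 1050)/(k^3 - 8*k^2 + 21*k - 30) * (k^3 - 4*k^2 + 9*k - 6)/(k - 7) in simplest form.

5*k^2 + 25*k - 30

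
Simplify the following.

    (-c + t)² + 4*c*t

After expansion: c² + 2*c*t + t² — a perfect-square trinomial.

(c + t)²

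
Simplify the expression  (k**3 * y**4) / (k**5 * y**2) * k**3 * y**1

k*y**3

Quotient: (k**-2) * y**2
Multiply by k**3 * y**1: add exponents.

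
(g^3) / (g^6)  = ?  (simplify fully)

g^(-3)

Quotient: (g^-3)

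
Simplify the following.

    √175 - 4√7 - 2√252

-11*√7

√175 = 5*√7; 4√7 = 4*√7; 2√252 = 12*√7
Combine: (5 - 4 - 12)·√7 = -11*√7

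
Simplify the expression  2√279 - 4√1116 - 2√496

2√279 = 6*√31; 4√1116 = 24*√31; 2√496 = 8*√31
Combine: (6 - 24 - 8)·√31 = -26*√31

-26*√31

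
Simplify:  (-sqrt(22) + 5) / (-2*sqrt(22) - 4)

Multiply numerator and denominator by -4 + 2*sqrt(22).
Denominator becomes -72; numerator becomes -64 + 14*sqrt(22).

(-7*sqrt(22) + 32)/36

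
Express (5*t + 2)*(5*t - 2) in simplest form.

25*t^2 - 4

Product of conjugates: (P+Q)(P-Q) = P^2 - Q^2.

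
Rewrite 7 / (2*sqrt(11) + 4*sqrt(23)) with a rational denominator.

Multiply numerator and denominator by -4*sqrt(23) + 2*sqrt(11).
Denominator becomes -324; numerator becomes -28*sqrt(23) + 14*sqrt(11).

(-7*sqrt(11) + 14*sqrt(23))/162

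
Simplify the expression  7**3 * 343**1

7**6

7**3 = 7**3; 343**1 = 7**3
Combine exponents: 7**6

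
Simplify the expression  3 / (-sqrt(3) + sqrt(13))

(3*sqrt(3) + 3*sqrt(13))/10

Multiply numerator and denominator by sqrt(3) + sqrt(13).
Denominator becomes 10; numerator becomes 3*sqrt(3) + 3*sqrt(13).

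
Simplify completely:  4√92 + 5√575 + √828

4√92 = 8*√23; 5√575 = 25*√23; √828 = 6*√23
Combine: (8 + 25 + 6)·√23 = 39*√23

39*√23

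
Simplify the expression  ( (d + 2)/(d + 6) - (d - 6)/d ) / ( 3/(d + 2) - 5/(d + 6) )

Numerator: (d + 2)/(d + 6) - (d - 6)/d = (2*d + 36)/(d^2 + 6*d)
Denominator: 3/(d + 2) - 5/(d + 6) = (-2*d + 8)/(d^2 + 8*d + 12)
Divide: ((2*d + 36)/(d^2 + 6*d)) · ((d^2 + 8*d + 12)/(-2*d + 8)) = (-d^2 - 20*d - 36)/(d^2 - 4*d)

(-d^2 - 20*d - 36)/(d^2 - 4*d)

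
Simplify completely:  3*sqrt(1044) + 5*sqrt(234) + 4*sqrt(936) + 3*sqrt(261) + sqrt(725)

32*sqrt(29) + 39*sqrt(26)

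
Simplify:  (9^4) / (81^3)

9^4 = 3^8; 81^3 = 3^12
Combine exponents: 3^(-4)

3^(-4)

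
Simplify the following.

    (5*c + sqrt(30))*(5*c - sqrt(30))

25*c^2 - 30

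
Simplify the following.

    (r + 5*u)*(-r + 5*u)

(5*u)^2 - (r)^2 = -r^2 + 25*u^2.

-r^2 + 25*u^2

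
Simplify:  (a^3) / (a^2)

a

Quotient: a^1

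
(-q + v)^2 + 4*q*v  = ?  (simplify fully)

(q + v)^2

After expansion: q^2 + 2*q*v + v^2 — a perfect-square trinomial.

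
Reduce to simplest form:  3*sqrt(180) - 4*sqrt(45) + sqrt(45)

9*sqrt(5)

3*sqrt(180) = 18*sqrt(5); 4*sqrt(45) = 12*sqrt(5); sqrt(45) = 3*sqrt(5)
Combine: (18 - 12 + 3)·sqrt(5) = 9*sqrt(5)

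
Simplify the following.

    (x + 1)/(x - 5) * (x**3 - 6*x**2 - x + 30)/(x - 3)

x**2 + 3*x + 2

Factor: x**3 - 6*x**2 - x + 30 = (x + 2)*(x - 5)*(x - 3)
Cancel the common factors (x - 5), (x - 3).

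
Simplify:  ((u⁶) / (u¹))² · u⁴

u^14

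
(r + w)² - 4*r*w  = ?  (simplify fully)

Expand the square and combine the 4*r*w term.

(r - w)²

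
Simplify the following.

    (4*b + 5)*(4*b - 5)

Difference of squares with P = 4*b, Q = 5.

16*b**2 - 25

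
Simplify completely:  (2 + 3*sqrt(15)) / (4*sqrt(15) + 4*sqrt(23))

Multiply numerator and denominator by -4*sqrt(23) + 4*sqrt(15).
Denominator becomes -128; numerator becomes -12*sqrt(345) - 8*sqrt(23) + 8*sqrt(15) + 180.

(-45 - 2*sqrt(15) + 2*sqrt(23) + 3*sqrt(345))/32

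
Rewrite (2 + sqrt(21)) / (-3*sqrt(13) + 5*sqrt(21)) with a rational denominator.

Multiply numerator and denominator by 3*sqrt(13) + 5*sqrt(21).
Denominator becomes 408; numerator becomes 6*sqrt(13) + 10*sqrt(21) + 3*sqrt(273) + 105.

(6*sqrt(13) + 10*sqrt(21) + 3*sqrt(273) + 105)/408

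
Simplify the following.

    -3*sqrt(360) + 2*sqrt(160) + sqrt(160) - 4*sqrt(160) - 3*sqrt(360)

-40*sqrt(10)

3*sqrt(360) = 18*sqrt(10); 2*sqrt(160) = 8*sqrt(10); sqrt(160) = 4*sqrt(10); 4*sqrt(160) = 16*sqrt(10); 3*sqrt(360) = 18*sqrt(10)
Combine: (-18 + 8 + 4 - 16 - 18)·sqrt(10) = -40*sqrt(10)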